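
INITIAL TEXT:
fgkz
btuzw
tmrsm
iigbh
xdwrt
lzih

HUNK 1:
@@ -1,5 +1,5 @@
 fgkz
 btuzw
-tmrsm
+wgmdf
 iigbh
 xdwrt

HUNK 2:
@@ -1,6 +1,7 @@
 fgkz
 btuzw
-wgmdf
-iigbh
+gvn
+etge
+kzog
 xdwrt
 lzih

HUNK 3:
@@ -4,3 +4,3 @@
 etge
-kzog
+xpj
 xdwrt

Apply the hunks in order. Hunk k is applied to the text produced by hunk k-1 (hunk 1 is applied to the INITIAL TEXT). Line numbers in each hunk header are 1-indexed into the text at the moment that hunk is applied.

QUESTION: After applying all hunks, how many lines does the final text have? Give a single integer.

Hunk 1: at line 1 remove [tmrsm] add [wgmdf] -> 6 lines: fgkz btuzw wgmdf iigbh xdwrt lzih
Hunk 2: at line 1 remove [wgmdf,iigbh] add [gvn,etge,kzog] -> 7 lines: fgkz btuzw gvn etge kzog xdwrt lzih
Hunk 3: at line 4 remove [kzog] add [xpj] -> 7 lines: fgkz btuzw gvn etge xpj xdwrt lzih
Final line count: 7

Answer: 7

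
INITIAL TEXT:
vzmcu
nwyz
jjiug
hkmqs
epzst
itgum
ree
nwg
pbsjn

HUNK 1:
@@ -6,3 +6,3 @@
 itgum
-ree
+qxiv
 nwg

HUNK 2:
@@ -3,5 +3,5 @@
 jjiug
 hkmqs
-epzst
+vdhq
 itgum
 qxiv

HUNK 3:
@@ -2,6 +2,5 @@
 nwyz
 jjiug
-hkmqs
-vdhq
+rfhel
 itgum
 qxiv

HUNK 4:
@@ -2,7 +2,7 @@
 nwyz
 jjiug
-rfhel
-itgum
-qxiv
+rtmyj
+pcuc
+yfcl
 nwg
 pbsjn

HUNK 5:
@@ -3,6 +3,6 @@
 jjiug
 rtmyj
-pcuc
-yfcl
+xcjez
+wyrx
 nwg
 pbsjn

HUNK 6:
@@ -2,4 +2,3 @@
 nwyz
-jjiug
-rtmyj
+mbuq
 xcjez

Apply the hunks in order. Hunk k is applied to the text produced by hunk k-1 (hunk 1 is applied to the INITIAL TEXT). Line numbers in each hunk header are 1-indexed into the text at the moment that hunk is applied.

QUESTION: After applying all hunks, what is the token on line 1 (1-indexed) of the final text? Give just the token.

Answer: vzmcu

Derivation:
Hunk 1: at line 6 remove [ree] add [qxiv] -> 9 lines: vzmcu nwyz jjiug hkmqs epzst itgum qxiv nwg pbsjn
Hunk 2: at line 3 remove [epzst] add [vdhq] -> 9 lines: vzmcu nwyz jjiug hkmqs vdhq itgum qxiv nwg pbsjn
Hunk 3: at line 2 remove [hkmqs,vdhq] add [rfhel] -> 8 lines: vzmcu nwyz jjiug rfhel itgum qxiv nwg pbsjn
Hunk 4: at line 2 remove [rfhel,itgum,qxiv] add [rtmyj,pcuc,yfcl] -> 8 lines: vzmcu nwyz jjiug rtmyj pcuc yfcl nwg pbsjn
Hunk 5: at line 3 remove [pcuc,yfcl] add [xcjez,wyrx] -> 8 lines: vzmcu nwyz jjiug rtmyj xcjez wyrx nwg pbsjn
Hunk 6: at line 2 remove [jjiug,rtmyj] add [mbuq] -> 7 lines: vzmcu nwyz mbuq xcjez wyrx nwg pbsjn
Final line 1: vzmcu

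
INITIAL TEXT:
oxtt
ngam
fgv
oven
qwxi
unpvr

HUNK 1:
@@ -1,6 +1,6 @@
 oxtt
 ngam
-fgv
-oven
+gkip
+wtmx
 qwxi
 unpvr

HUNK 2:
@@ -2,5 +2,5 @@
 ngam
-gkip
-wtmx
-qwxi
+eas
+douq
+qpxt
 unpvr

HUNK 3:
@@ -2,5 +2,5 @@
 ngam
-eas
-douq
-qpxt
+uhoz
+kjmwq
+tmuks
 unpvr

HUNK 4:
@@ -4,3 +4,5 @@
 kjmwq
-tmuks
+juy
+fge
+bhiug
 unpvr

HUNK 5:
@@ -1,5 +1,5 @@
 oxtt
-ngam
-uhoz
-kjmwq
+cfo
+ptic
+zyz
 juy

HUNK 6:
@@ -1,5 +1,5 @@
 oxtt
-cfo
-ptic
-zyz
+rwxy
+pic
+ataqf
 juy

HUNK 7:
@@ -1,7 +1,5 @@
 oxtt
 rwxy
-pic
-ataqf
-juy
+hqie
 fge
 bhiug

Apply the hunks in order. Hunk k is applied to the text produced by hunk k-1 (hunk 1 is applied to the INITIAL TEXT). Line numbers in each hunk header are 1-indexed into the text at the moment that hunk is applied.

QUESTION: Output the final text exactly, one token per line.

Answer: oxtt
rwxy
hqie
fge
bhiug
unpvr

Derivation:
Hunk 1: at line 1 remove [fgv,oven] add [gkip,wtmx] -> 6 lines: oxtt ngam gkip wtmx qwxi unpvr
Hunk 2: at line 2 remove [gkip,wtmx,qwxi] add [eas,douq,qpxt] -> 6 lines: oxtt ngam eas douq qpxt unpvr
Hunk 3: at line 2 remove [eas,douq,qpxt] add [uhoz,kjmwq,tmuks] -> 6 lines: oxtt ngam uhoz kjmwq tmuks unpvr
Hunk 4: at line 4 remove [tmuks] add [juy,fge,bhiug] -> 8 lines: oxtt ngam uhoz kjmwq juy fge bhiug unpvr
Hunk 5: at line 1 remove [ngam,uhoz,kjmwq] add [cfo,ptic,zyz] -> 8 lines: oxtt cfo ptic zyz juy fge bhiug unpvr
Hunk 6: at line 1 remove [cfo,ptic,zyz] add [rwxy,pic,ataqf] -> 8 lines: oxtt rwxy pic ataqf juy fge bhiug unpvr
Hunk 7: at line 1 remove [pic,ataqf,juy] add [hqie] -> 6 lines: oxtt rwxy hqie fge bhiug unpvr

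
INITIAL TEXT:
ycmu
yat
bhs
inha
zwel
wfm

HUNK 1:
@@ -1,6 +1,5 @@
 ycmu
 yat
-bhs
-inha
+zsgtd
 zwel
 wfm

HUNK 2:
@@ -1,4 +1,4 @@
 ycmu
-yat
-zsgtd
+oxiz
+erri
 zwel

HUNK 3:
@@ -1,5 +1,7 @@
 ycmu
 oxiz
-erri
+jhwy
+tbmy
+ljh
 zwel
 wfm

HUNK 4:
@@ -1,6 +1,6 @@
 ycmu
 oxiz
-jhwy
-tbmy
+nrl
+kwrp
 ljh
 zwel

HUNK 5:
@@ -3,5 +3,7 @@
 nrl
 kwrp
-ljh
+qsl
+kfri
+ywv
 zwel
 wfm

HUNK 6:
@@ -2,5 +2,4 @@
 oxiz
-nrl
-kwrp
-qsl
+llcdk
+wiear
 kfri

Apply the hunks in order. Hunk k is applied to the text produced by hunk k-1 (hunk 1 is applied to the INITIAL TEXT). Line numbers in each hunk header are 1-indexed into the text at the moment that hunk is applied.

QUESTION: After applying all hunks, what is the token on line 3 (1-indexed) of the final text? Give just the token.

Hunk 1: at line 1 remove [bhs,inha] add [zsgtd] -> 5 lines: ycmu yat zsgtd zwel wfm
Hunk 2: at line 1 remove [yat,zsgtd] add [oxiz,erri] -> 5 lines: ycmu oxiz erri zwel wfm
Hunk 3: at line 1 remove [erri] add [jhwy,tbmy,ljh] -> 7 lines: ycmu oxiz jhwy tbmy ljh zwel wfm
Hunk 4: at line 1 remove [jhwy,tbmy] add [nrl,kwrp] -> 7 lines: ycmu oxiz nrl kwrp ljh zwel wfm
Hunk 5: at line 3 remove [ljh] add [qsl,kfri,ywv] -> 9 lines: ycmu oxiz nrl kwrp qsl kfri ywv zwel wfm
Hunk 6: at line 2 remove [nrl,kwrp,qsl] add [llcdk,wiear] -> 8 lines: ycmu oxiz llcdk wiear kfri ywv zwel wfm
Final line 3: llcdk

Answer: llcdk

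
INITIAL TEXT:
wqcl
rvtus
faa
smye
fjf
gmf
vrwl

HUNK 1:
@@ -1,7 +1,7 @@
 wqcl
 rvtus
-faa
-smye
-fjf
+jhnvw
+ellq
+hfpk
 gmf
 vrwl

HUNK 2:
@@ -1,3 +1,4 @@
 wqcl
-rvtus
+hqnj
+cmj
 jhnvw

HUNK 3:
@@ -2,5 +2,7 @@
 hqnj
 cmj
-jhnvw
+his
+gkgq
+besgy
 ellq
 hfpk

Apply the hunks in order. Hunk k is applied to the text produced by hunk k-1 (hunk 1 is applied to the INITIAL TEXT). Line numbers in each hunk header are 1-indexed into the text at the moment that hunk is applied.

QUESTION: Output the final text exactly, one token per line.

Hunk 1: at line 1 remove [faa,smye,fjf] add [jhnvw,ellq,hfpk] -> 7 lines: wqcl rvtus jhnvw ellq hfpk gmf vrwl
Hunk 2: at line 1 remove [rvtus] add [hqnj,cmj] -> 8 lines: wqcl hqnj cmj jhnvw ellq hfpk gmf vrwl
Hunk 3: at line 2 remove [jhnvw] add [his,gkgq,besgy] -> 10 lines: wqcl hqnj cmj his gkgq besgy ellq hfpk gmf vrwl

Answer: wqcl
hqnj
cmj
his
gkgq
besgy
ellq
hfpk
gmf
vrwl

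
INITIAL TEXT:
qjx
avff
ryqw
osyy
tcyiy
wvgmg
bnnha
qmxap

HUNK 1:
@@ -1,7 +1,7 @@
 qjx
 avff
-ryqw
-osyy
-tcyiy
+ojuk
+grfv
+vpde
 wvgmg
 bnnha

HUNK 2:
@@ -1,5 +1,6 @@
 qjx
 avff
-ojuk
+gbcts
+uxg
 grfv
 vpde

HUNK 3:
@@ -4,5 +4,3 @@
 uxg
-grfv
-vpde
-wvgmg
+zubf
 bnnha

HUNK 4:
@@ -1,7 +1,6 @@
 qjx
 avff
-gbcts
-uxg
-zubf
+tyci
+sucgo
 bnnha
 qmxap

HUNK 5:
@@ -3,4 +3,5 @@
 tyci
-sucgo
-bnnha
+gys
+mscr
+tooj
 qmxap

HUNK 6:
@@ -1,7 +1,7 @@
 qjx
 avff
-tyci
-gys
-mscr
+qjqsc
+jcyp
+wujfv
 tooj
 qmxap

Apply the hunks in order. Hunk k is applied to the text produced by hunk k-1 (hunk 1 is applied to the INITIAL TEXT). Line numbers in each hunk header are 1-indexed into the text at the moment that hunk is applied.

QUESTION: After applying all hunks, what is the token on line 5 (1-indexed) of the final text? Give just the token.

Answer: wujfv

Derivation:
Hunk 1: at line 1 remove [ryqw,osyy,tcyiy] add [ojuk,grfv,vpde] -> 8 lines: qjx avff ojuk grfv vpde wvgmg bnnha qmxap
Hunk 2: at line 1 remove [ojuk] add [gbcts,uxg] -> 9 lines: qjx avff gbcts uxg grfv vpde wvgmg bnnha qmxap
Hunk 3: at line 4 remove [grfv,vpde,wvgmg] add [zubf] -> 7 lines: qjx avff gbcts uxg zubf bnnha qmxap
Hunk 4: at line 1 remove [gbcts,uxg,zubf] add [tyci,sucgo] -> 6 lines: qjx avff tyci sucgo bnnha qmxap
Hunk 5: at line 3 remove [sucgo,bnnha] add [gys,mscr,tooj] -> 7 lines: qjx avff tyci gys mscr tooj qmxap
Hunk 6: at line 1 remove [tyci,gys,mscr] add [qjqsc,jcyp,wujfv] -> 7 lines: qjx avff qjqsc jcyp wujfv tooj qmxap
Final line 5: wujfv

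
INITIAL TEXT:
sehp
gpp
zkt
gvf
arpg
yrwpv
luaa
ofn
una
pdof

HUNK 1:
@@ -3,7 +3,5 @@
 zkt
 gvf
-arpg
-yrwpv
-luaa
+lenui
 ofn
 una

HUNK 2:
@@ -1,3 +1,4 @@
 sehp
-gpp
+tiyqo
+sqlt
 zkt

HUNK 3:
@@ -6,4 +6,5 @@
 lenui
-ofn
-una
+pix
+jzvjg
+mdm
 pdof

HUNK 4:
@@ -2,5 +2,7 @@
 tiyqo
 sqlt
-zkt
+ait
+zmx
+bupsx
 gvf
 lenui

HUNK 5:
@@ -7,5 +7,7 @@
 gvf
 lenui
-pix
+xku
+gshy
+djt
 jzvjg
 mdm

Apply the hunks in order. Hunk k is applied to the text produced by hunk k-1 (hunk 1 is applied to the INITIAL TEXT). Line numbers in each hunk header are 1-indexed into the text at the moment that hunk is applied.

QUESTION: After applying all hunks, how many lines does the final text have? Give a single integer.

Hunk 1: at line 3 remove [arpg,yrwpv,luaa] add [lenui] -> 8 lines: sehp gpp zkt gvf lenui ofn una pdof
Hunk 2: at line 1 remove [gpp] add [tiyqo,sqlt] -> 9 lines: sehp tiyqo sqlt zkt gvf lenui ofn una pdof
Hunk 3: at line 6 remove [ofn,una] add [pix,jzvjg,mdm] -> 10 lines: sehp tiyqo sqlt zkt gvf lenui pix jzvjg mdm pdof
Hunk 4: at line 2 remove [zkt] add [ait,zmx,bupsx] -> 12 lines: sehp tiyqo sqlt ait zmx bupsx gvf lenui pix jzvjg mdm pdof
Hunk 5: at line 7 remove [pix] add [xku,gshy,djt] -> 14 lines: sehp tiyqo sqlt ait zmx bupsx gvf lenui xku gshy djt jzvjg mdm pdof
Final line count: 14

Answer: 14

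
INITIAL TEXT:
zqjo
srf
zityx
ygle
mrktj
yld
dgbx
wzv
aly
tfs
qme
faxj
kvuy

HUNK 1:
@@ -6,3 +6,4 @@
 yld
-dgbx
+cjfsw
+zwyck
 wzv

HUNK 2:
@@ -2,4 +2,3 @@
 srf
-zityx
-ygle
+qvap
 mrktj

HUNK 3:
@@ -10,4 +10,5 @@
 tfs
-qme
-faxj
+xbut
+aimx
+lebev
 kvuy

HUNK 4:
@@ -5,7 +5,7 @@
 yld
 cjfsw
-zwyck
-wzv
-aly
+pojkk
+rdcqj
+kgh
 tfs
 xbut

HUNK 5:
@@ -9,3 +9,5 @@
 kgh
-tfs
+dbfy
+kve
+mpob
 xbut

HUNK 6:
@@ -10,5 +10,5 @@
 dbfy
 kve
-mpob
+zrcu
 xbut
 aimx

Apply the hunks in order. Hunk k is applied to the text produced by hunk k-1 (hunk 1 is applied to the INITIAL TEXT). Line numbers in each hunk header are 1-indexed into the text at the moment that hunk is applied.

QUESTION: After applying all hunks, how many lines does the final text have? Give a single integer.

Answer: 16

Derivation:
Hunk 1: at line 6 remove [dgbx] add [cjfsw,zwyck] -> 14 lines: zqjo srf zityx ygle mrktj yld cjfsw zwyck wzv aly tfs qme faxj kvuy
Hunk 2: at line 2 remove [zityx,ygle] add [qvap] -> 13 lines: zqjo srf qvap mrktj yld cjfsw zwyck wzv aly tfs qme faxj kvuy
Hunk 3: at line 10 remove [qme,faxj] add [xbut,aimx,lebev] -> 14 lines: zqjo srf qvap mrktj yld cjfsw zwyck wzv aly tfs xbut aimx lebev kvuy
Hunk 4: at line 5 remove [zwyck,wzv,aly] add [pojkk,rdcqj,kgh] -> 14 lines: zqjo srf qvap mrktj yld cjfsw pojkk rdcqj kgh tfs xbut aimx lebev kvuy
Hunk 5: at line 9 remove [tfs] add [dbfy,kve,mpob] -> 16 lines: zqjo srf qvap mrktj yld cjfsw pojkk rdcqj kgh dbfy kve mpob xbut aimx lebev kvuy
Hunk 6: at line 10 remove [mpob] add [zrcu] -> 16 lines: zqjo srf qvap mrktj yld cjfsw pojkk rdcqj kgh dbfy kve zrcu xbut aimx lebev kvuy
Final line count: 16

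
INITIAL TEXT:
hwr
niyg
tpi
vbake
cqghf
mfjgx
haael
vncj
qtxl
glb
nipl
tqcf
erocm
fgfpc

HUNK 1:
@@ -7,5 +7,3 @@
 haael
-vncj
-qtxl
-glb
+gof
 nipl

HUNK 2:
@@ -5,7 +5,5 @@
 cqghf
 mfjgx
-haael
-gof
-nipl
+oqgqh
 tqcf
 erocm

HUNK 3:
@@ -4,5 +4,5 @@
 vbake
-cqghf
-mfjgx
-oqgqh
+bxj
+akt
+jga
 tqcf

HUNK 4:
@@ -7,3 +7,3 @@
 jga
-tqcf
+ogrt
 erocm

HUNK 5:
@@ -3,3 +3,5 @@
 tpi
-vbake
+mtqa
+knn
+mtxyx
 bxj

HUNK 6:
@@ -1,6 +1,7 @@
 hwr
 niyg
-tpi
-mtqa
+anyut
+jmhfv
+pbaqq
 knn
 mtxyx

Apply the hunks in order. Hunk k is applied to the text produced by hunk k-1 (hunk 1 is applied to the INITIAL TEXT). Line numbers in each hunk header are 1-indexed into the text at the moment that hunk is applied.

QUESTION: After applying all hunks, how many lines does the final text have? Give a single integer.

Answer: 13

Derivation:
Hunk 1: at line 7 remove [vncj,qtxl,glb] add [gof] -> 12 lines: hwr niyg tpi vbake cqghf mfjgx haael gof nipl tqcf erocm fgfpc
Hunk 2: at line 5 remove [haael,gof,nipl] add [oqgqh] -> 10 lines: hwr niyg tpi vbake cqghf mfjgx oqgqh tqcf erocm fgfpc
Hunk 3: at line 4 remove [cqghf,mfjgx,oqgqh] add [bxj,akt,jga] -> 10 lines: hwr niyg tpi vbake bxj akt jga tqcf erocm fgfpc
Hunk 4: at line 7 remove [tqcf] add [ogrt] -> 10 lines: hwr niyg tpi vbake bxj akt jga ogrt erocm fgfpc
Hunk 5: at line 3 remove [vbake] add [mtqa,knn,mtxyx] -> 12 lines: hwr niyg tpi mtqa knn mtxyx bxj akt jga ogrt erocm fgfpc
Hunk 6: at line 1 remove [tpi,mtqa] add [anyut,jmhfv,pbaqq] -> 13 lines: hwr niyg anyut jmhfv pbaqq knn mtxyx bxj akt jga ogrt erocm fgfpc
Final line count: 13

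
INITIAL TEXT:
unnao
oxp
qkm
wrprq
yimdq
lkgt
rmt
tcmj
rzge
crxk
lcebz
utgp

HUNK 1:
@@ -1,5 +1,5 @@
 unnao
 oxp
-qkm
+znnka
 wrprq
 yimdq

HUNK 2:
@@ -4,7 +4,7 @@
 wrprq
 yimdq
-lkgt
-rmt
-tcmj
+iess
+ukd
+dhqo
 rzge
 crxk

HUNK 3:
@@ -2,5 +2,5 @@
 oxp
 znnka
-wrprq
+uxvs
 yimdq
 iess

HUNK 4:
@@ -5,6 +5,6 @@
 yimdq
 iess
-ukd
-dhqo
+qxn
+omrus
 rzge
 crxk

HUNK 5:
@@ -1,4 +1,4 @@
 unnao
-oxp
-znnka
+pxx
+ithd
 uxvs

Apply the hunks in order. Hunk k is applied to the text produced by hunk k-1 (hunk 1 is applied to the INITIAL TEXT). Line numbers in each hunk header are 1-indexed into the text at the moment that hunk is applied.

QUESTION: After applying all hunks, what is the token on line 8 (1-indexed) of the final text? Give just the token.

Hunk 1: at line 1 remove [qkm] add [znnka] -> 12 lines: unnao oxp znnka wrprq yimdq lkgt rmt tcmj rzge crxk lcebz utgp
Hunk 2: at line 4 remove [lkgt,rmt,tcmj] add [iess,ukd,dhqo] -> 12 lines: unnao oxp znnka wrprq yimdq iess ukd dhqo rzge crxk lcebz utgp
Hunk 3: at line 2 remove [wrprq] add [uxvs] -> 12 lines: unnao oxp znnka uxvs yimdq iess ukd dhqo rzge crxk lcebz utgp
Hunk 4: at line 5 remove [ukd,dhqo] add [qxn,omrus] -> 12 lines: unnao oxp znnka uxvs yimdq iess qxn omrus rzge crxk lcebz utgp
Hunk 5: at line 1 remove [oxp,znnka] add [pxx,ithd] -> 12 lines: unnao pxx ithd uxvs yimdq iess qxn omrus rzge crxk lcebz utgp
Final line 8: omrus

Answer: omrus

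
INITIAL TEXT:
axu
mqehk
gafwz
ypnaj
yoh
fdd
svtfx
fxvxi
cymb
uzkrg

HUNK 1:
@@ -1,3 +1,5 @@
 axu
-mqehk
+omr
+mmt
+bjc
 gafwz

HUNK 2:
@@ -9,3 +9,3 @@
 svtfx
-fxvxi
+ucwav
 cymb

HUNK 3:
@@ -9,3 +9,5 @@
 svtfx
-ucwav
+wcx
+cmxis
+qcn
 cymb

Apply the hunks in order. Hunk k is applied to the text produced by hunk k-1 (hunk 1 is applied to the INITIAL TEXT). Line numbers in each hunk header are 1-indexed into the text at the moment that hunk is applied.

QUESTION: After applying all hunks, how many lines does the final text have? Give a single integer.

Hunk 1: at line 1 remove [mqehk] add [omr,mmt,bjc] -> 12 lines: axu omr mmt bjc gafwz ypnaj yoh fdd svtfx fxvxi cymb uzkrg
Hunk 2: at line 9 remove [fxvxi] add [ucwav] -> 12 lines: axu omr mmt bjc gafwz ypnaj yoh fdd svtfx ucwav cymb uzkrg
Hunk 3: at line 9 remove [ucwav] add [wcx,cmxis,qcn] -> 14 lines: axu omr mmt bjc gafwz ypnaj yoh fdd svtfx wcx cmxis qcn cymb uzkrg
Final line count: 14

Answer: 14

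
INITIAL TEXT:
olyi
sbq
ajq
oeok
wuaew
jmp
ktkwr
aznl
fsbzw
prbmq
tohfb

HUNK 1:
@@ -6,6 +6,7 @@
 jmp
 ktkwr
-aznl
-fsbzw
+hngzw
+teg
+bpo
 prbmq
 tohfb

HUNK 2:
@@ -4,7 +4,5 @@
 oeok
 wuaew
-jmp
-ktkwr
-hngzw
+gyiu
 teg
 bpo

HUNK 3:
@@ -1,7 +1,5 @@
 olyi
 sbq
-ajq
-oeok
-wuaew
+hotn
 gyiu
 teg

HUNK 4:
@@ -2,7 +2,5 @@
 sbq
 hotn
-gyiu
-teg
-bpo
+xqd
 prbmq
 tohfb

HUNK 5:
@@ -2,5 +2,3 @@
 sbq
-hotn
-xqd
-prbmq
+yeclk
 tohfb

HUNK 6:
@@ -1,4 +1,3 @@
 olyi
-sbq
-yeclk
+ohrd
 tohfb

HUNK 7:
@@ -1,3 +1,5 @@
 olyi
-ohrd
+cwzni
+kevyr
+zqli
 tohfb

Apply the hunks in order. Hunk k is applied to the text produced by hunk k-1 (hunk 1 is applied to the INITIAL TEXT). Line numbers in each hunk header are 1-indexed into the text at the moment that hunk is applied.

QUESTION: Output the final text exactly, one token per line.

Answer: olyi
cwzni
kevyr
zqli
tohfb

Derivation:
Hunk 1: at line 6 remove [aznl,fsbzw] add [hngzw,teg,bpo] -> 12 lines: olyi sbq ajq oeok wuaew jmp ktkwr hngzw teg bpo prbmq tohfb
Hunk 2: at line 4 remove [jmp,ktkwr,hngzw] add [gyiu] -> 10 lines: olyi sbq ajq oeok wuaew gyiu teg bpo prbmq tohfb
Hunk 3: at line 1 remove [ajq,oeok,wuaew] add [hotn] -> 8 lines: olyi sbq hotn gyiu teg bpo prbmq tohfb
Hunk 4: at line 2 remove [gyiu,teg,bpo] add [xqd] -> 6 lines: olyi sbq hotn xqd prbmq tohfb
Hunk 5: at line 2 remove [hotn,xqd,prbmq] add [yeclk] -> 4 lines: olyi sbq yeclk tohfb
Hunk 6: at line 1 remove [sbq,yeclk] add [ohrd] -> 3 lines: olyi ohrd tohfb
Hunk 7: at line 1 remove [ohrd] add [cwzni,kevyr,zqli] -> 5 lines: olyi cwzni kevyr zqli tohfb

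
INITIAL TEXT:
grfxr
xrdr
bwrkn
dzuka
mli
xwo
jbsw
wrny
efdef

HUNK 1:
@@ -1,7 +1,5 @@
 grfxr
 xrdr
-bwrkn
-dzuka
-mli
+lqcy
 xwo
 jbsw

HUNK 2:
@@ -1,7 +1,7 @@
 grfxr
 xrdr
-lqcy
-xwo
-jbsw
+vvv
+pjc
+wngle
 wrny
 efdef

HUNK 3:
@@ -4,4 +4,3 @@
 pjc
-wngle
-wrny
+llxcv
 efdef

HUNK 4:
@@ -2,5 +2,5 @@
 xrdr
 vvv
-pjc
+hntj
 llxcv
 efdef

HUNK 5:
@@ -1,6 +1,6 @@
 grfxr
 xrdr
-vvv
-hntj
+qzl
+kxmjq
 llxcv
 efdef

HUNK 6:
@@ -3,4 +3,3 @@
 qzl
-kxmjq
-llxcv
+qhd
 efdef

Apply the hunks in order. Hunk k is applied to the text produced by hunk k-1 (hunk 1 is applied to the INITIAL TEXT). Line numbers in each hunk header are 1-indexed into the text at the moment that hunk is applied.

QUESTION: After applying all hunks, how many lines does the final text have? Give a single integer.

Hunk 1: at line 1 remove [bwrkn,dzuka,mli] add [lqcy] -> 7 lines: grfxr xrdr lqcy xwo jbsw wrny efdef
Hunk 2: at line 1 remove [lqcy,xwo,jbsw] add [vvv,pjc,wngle] -> 7 lines: grfxr xrdr vvv pjc wngle wrny efdef
Hunk 3: at line 4 remove [wngle,wrny] add [llxcv] -> 6 lines: grfxr xrdr vvv pjc llxcv efdef
Hunk 4: at line 2 remove [pjc] add [hntj] -> 6 lines: grfxr xrdr vvv hntj llxcv efdef
Hunk 5: at line 1 remove [vvv,hntj] add [qzl,kxmjq] -> 6 lines: grfxr xrdr qzl kxmjq llxcv efdef
Hunk 6: at line 3 remove [kxmjq,llxcv] add [qhd] -> 5 lines: grfxr xrdr qzl qhd efdef
Final line count: 5

Answer: 5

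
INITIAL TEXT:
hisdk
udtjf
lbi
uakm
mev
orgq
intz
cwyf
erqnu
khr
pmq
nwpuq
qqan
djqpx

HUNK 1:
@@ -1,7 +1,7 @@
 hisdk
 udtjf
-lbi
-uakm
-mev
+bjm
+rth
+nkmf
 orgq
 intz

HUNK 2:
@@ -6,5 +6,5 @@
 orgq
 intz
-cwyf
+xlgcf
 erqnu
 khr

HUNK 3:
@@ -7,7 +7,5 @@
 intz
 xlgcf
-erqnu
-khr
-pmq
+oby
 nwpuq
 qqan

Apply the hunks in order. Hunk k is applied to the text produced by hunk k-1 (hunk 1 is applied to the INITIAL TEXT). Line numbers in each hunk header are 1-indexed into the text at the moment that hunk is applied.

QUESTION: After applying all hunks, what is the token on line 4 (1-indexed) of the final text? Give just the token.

Answer: rth

Derivation:
Hunk 1: at line 1 remove [lbi,uakm,mev] add [bjm,rth,nkmf] -> 14 lines: hisdk udtjf bjm rth nkmf orgq intz cwyf erqnu khr pmq nwpuq qqan djqpx
Hunk 2: at line 6 remove [cwyf] add [xlgcf] -> 14 lines: hisdk udtjf bjm rth nkmf orgq intz xlgcf erqnu khr pmq nwpuq qqan djqpx
Hunk 3: at line 7 remove [erqnu,khr,pmq] add [oby] -> 12 lines: hisdk udtjf bjm rth nkmf orgq intz xlgcf oby nwpuq qqan djqpx
Final line 4: rth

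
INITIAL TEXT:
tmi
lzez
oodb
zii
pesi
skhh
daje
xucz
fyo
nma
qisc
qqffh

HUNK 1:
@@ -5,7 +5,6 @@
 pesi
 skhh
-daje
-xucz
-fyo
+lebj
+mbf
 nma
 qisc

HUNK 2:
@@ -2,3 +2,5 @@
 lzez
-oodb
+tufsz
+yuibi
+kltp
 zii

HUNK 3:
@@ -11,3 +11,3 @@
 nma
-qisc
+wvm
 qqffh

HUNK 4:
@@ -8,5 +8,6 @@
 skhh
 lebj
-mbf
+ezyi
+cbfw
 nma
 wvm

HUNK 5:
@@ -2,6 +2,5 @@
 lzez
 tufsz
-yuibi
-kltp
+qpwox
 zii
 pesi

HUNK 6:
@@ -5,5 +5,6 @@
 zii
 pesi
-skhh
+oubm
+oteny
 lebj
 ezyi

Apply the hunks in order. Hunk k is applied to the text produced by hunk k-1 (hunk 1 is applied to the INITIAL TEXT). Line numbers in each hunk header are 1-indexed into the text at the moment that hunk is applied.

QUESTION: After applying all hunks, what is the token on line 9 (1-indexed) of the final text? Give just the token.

Hunk 1: at line 5 remove [daje,xucz,fyo] add [lebj,mbf] -> 11 lines: tmi lzez oodb zii pesi skhh lebj mbf nma qisc qqffh
Hunk 2: at line 2 remove [oodb] add [tufsz,yuibi,kltp] -> 13 lines: tmi lzez tufsz yuibi kltp zii pesi skhh lebj mbf nma qisc qqffh
Hunk 3: at line 11 remove [qisc] add [wvm] -> 13 lines: tmi lzez tufsz yuibi kltp zii pesi skhh lebj mbf nma wvm qqffh
Hunk 4: at line 8 remove [mbf] add [ezyi,cbfw] -> 14 lines: tmi lzez tufsz yuibi kltp zii pesi skhh lebj ezyi cbfw nma wvm qqffh
Hunk 5: at line 2 remove [yuibi,kltp] add [qpwox] -> 13 lines: tmi lzez tufsz qpwox zii pesi skhh lebj ezyi cbfw nma wvm qqffh
Hunk 6: at line 5 remove [skhh] add [oubm,oteny] -> 14 lines: tmi lzez tufsz qpwox zii pesi oubm oteny lebj ezyi cbfw nma wvm qqffh
Final line 9: lebj

Answer: lebj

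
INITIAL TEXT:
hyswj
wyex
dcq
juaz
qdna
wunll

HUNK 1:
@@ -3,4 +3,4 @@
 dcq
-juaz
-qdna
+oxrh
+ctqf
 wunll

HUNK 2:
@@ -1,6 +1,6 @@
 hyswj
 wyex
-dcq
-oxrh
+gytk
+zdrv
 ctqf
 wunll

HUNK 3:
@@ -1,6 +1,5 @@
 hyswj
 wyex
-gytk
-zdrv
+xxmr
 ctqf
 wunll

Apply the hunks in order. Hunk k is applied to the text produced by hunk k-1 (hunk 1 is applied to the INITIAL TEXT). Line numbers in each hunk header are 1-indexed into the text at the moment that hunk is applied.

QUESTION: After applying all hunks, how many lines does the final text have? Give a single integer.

Hunk 1: at line 3 remove [juaz,qdna] add [oxrh,ctqf] -> 6 lines: hyswj wyex dcq oxrh ctqf wunll
Hunk 2: at line 1 remove [dcq,oxrh] add [gytk,zdrv] -> 6 lines: hyswj wyex gytk zdrv ctqf wunll
Hunk 3: at line 1 remove [gytk,zdrv] add [xxmr] -> 5 lines: hyswj wyex xxmr ctqf wunll
Final line count: 5

Answer: 5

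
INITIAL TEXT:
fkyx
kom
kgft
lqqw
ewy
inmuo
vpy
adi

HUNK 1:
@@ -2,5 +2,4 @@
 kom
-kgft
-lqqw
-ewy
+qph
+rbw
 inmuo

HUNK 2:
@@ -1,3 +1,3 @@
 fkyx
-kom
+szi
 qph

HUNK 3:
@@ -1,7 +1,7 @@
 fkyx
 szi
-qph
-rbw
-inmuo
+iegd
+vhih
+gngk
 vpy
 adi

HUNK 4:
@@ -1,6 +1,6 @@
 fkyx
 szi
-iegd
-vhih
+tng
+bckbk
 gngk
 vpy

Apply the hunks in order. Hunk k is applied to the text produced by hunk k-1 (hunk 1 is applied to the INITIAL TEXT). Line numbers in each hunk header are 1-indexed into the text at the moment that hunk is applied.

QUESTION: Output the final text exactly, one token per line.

Hunk 1: at line 2 remove [kgft,lqqw,ewy] add [qph,rbw] -> 7 lines: fkyx kom qph rbw inmuo vpy adi
Hunk 2: at line 1 remove [kom] add [szi] -> 7 lines: fkyx szi qph rbw inmuo vpy adi
Hunk 3: at line 1 remove [qph,rbw,inmuo] add [iegd,vhih,gngk] -> 7 lines: fkyx szi iegd vhih gngk vpy adi
Hunk 4: at line 1 remove [iegd,vhih] add [tng,bckbk] -> 7 lines: fkyx szi tng bckbk gngk vpy adi

Answer: fkyx
szi
tng
bckbk
gngk
vpy
adi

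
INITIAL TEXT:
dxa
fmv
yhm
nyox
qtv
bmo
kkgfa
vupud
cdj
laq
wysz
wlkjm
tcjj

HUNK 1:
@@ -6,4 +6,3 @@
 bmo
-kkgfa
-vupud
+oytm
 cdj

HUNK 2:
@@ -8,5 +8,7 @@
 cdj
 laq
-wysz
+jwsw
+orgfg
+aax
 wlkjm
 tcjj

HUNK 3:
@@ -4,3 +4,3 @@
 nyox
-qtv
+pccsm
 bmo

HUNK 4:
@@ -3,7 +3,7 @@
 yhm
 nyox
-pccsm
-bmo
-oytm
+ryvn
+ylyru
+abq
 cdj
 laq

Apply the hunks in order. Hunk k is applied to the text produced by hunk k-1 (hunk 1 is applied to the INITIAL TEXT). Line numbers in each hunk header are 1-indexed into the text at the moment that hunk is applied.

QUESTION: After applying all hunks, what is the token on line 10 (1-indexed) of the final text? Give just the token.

Hunk 1: at line 6 remove [kkgfa,vupud] add [oytm] -> 12 lines: dxa fmv yhm nyox qtv bmo oytm cdj laq wysz wlkjm tcjj
Hunk 2: at line 8 remove [wysz] add [jwsw,orgfg,aax] -> 14 lines: dxa fmv yhm nyox qtv bmo oytm cdj laq jwsw orgfg aax wlkjm tcjj
Hunk 3: at line 4 remove [qtv] add [pccsm] -> 14 lines: dxa fmv yhm nyox pccsm bmo oytm cdj laq jwsw orgfg aax wlkjm tcjj
Hunk 4: at line 3 remove [pccsm,bmo,oytm] add [ryvn,ylyru,abq] -> 14 lines: dxa fmv yhm nyox ryvn ylyru abq cdj laq jwsw orgfg aax wlkjm tcjj
Final line 10: jwsw

Answer: jwsw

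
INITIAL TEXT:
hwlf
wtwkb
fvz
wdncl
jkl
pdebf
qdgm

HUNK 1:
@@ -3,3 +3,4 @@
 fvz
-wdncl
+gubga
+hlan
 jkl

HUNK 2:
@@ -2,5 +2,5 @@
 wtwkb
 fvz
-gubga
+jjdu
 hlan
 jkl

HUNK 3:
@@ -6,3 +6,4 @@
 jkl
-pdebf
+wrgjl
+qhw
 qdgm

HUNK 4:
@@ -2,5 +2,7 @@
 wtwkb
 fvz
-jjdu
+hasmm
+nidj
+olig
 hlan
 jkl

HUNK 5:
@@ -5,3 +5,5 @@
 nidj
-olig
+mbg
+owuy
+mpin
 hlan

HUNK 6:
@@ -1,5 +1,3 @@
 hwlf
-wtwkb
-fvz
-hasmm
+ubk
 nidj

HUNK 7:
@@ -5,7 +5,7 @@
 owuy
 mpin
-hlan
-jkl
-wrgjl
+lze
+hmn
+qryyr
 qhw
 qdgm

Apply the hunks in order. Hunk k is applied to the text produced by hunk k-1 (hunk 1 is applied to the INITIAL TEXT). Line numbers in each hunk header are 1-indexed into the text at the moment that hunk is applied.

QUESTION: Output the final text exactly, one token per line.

Hunk 1: at line 3 remove [wdncl] add [gubga,hlan] -> 8 lines: hwlf wtwkb fvz gubga hlan jkl pdebf qdgm
Hunk 2: at line 2 remove [gubga] add [jjdu] -> 8 lines: hwlf wtwkb fvz jjdu hlan jkl pdebf qdgm
Hunk 3: at line 6 remove [pdebf] add [wrgjl,qhw] -> 9 lines: hwlf wtwkb fvz jjdu hlan jkl wrgjl qhw qdgm
Hunk 4: at line 2 remove [jjdu] add [hasmm,nidj,olig] -> 11 lines: hwlf wtwkb fvz hasmm nidj olig hlan jkl wrgjl qhw qdgm
Hunk 5: at line 5 remove [olig] add [mbg,owuy,mpin] -> 13 lines: hwlf wtwkb fvz hasmm nidj mbg owuy mpin hlan jkl wrgjl qhw qdgm
Hunk 6: at line 1 remove [wtwkb,fvz,hasmm] add [ubk] -> 11 lines: hwlf ubk nidj mbg owuy mpin hlan jkl wrgjl qhw qdgm
Hunk 7: at line 5 remove [hlan,jkl,wrgjl] add [lze,hmn,qryyr] -> 11 lines: hwlf ubk nidj mbg owuy mpin lze hmn qryyr qhw qdgm

Answer: hwlf
ubk
nidj
mbg
owuy
mpin
lze
hmn
qryyr
qhw
qdgm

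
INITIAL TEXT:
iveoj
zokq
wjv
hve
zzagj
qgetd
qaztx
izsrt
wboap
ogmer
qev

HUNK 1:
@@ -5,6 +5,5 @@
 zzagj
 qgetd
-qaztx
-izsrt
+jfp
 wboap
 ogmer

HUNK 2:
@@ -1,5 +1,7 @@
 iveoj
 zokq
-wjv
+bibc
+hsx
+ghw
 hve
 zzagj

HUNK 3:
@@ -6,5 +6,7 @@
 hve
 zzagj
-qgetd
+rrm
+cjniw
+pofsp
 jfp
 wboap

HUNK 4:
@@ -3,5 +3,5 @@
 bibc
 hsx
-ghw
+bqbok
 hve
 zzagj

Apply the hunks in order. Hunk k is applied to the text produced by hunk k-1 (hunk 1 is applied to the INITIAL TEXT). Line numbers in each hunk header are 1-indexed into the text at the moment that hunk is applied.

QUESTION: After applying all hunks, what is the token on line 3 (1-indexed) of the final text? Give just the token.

Hunk 1: at line 5 remove [qaztx,izsrt] add [jfp] -> 10 lines: iveoj zokq wjv hve zzagj qgetd jfp wboap ogmer qev
Hunk 2: at line 1 remove [wjv] add [bibc,hsx,ghw] -> 12 lines: iveoj zokq bibc hsx ghw hve zzagj qgetd jfp wboap ogmer qev
Hunk 3: at line 6 remove [qgetd] add [rrm,cjniw,pofsp] -> 14 lines: iveoj zokq bibc hsx ghw hve zzagj rrm cjniw pofsp jfp wboap ogmer qev
Hunk 4: at line 3 remove [ghw] add [bqbok] -> 14 lines: iveoj zokq bibc hsx bqbok hve zzagj rrm cjniw pofsp jfp wboap ogmer qev
Final line 3: bibc

Answer: bibc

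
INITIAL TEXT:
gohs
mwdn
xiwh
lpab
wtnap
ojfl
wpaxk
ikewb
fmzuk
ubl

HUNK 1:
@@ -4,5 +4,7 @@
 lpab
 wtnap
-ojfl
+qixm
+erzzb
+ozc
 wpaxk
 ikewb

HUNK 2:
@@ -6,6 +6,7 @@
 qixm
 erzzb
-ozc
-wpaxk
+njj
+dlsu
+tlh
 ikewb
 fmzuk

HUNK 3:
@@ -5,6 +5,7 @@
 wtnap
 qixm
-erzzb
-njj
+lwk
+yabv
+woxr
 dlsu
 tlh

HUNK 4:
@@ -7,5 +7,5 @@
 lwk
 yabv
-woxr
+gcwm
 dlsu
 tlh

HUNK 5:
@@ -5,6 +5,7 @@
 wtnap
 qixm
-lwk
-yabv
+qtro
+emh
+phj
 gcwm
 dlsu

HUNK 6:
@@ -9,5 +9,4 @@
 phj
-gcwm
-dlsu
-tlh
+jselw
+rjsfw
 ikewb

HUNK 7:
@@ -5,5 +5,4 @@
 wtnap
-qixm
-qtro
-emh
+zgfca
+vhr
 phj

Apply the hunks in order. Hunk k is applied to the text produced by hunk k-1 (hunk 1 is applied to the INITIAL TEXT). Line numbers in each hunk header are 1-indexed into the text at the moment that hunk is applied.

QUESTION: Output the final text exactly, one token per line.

Hunk 1: at line 4 remove [ojfl] add [qixm,erzzb,ozc] -> 12 lines: gohs mwdn xiwh lpab wtnap qixm erzzb ozc wpaxk ikewb fmzuk ubl
Hunk 2: at line 6 remove [ozc,wpaxk] add [njj,dlsu,tlh] -> 13 lines: gohs mwdn xiwh lpab wtnap qixm erzzb njj dlsu tlh ikewb fmzuk ubl
Hunk 3: at line 5 remove [erzzb,njj] add [lwk,yabv,woxr] -> 14 lines: gohs mwdn xiwh lpab wtnap qixm lwk yabv woxr dlsu tlh ikewb fmzuk ubl
Hunk 4: at line 7 remove [woxr] add [gcwm] -> 14 lines: gohs mwdn xiwh lpab wtnap qixm lwk yabv gcwm dlsu tlh ikewb fmzuk ubl
Hunk 5: at line 5 remove [lwk,yabv] add [qtro,emh,phj] -> 15 lines: gohs mwdn xiwh lpab wtnap qixm qtro emh phj gcwm dlsu tlh ikewb fmzuk ubl
Hunk 6: at line 9 remove [gcwm,dlsu,tlh] add [jselw,rjsfw] -> 14 lines: gohs mwdn xiwh lpab wtnap qixm qtro emh phj jselw rjsfw ikewb fmzuk ubl
Hunk 7: at line 5 remove [qixm,qtro,emh] add [zgfca,vhr] -> 13 lines: gohs mwdn xiwh lpab wtnap zgfca vhr phj jselw rjsfw ikewb fmzuk ubl

Answer: gohs
mwdn
xiwh
lpab
wtnap
zgfca
vhr
phj
jselw
rjsfw
ikewb
fmzuk
ubl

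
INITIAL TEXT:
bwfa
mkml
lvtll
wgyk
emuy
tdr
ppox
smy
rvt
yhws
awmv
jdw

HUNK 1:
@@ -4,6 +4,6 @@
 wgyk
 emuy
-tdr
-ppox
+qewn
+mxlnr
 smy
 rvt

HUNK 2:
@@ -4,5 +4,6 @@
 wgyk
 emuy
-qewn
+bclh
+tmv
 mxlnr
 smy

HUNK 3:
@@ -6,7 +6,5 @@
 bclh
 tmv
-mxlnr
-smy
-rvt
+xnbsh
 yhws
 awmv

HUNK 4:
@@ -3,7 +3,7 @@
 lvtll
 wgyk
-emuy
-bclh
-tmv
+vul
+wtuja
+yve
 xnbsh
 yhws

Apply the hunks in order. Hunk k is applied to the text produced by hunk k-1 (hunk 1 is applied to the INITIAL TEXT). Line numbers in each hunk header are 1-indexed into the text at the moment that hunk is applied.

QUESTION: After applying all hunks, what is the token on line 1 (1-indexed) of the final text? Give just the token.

Hunk 1: at line 4 remove [tdr,ppox] add [qewn,mxlnr] -> 12 lines: bwfa mkml lvtll wgyk emuy qewn mxlnr smy rvt yhws awmv jdw
Hunk 2: at line 4 remove [qewn] add [bclh,tmv] -> 13 lines: bwfa mkml lvtll wgyk emuy bclh tmv mxlnr smy rvt yhws awmv jdw
Hunk 3: at line 6 remove [mxlnr,smy,rvt] add [xnbsh] -> 11 lines: bwfa mkml lvtll wgyk emuy bclh tmv xnbsh yhws awmv jdw
Hunk 4: at line 3 remove [emuy,bclh,tmv] add [vul,wtuja,yve] -> 11 lines: bwfa mkml lvtll wgyk vul wtuja yve xnbsh yhws awmv jdw
Final line 1: bwfa

Answer: bwfa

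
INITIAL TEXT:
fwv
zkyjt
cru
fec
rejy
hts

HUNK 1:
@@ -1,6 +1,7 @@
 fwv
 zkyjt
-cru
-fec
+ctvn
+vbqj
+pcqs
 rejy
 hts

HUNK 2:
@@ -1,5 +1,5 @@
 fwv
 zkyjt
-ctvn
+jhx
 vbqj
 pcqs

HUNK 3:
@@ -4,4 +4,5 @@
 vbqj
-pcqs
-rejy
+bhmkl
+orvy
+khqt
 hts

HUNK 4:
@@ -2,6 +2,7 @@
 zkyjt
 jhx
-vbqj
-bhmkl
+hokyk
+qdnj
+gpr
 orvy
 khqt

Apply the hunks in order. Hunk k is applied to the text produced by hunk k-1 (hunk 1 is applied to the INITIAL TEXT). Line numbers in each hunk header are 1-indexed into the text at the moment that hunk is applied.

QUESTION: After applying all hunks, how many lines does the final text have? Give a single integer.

Hunk 1: at line 1 remove [cru,fec] add [ctvn,vbqj,pcqs] -> 7 lines: fwv zkyjt ctvn vbqj pcqs rejy hts
Hunk 2: at line 1 remove [ctvn] add [jhx] -> 7 lines: fwv zkyjt jhx vbqj pcqs rejy hts
Hunk 3: at line 4 remove [pcqs,rejy] add [bhmkl,orvy,khqt] -> 8 lines: fwv zkyjt jhx vbqj bhmkl orvy khqt hts
Hunk 4: at line 2 remove [vbqj,bhmkl] add [hokyk,qdnj,gpr] -> 9 lines: fwv zkyjt jhx hokyk qdnj gpr orvy khqt hts
Final line count: 9

Answer: 9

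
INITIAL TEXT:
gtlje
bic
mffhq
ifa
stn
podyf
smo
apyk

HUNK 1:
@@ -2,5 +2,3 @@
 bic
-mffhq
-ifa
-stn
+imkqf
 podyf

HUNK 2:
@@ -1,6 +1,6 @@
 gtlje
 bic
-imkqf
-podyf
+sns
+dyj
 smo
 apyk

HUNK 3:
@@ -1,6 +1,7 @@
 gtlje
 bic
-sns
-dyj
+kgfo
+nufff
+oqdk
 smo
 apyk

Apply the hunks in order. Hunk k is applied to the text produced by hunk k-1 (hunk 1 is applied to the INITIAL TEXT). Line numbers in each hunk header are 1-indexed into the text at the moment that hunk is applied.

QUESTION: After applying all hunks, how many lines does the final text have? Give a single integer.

Hunk 1: at line 2 remove [mffhq,ifa,stn] add [imkqf] -> 6 lines: gtlje bic imkqf podyf smo apyk
Hunk 2: at line 1 remove [imkqf,podyf] add [sns,dyj] -> 6 lines: gtlje bic sns dyj smo apyk
Hunk 3: at line 1 remove [sns,dyj] add [kgfo,nufff,oqdk] -> 7 lines: gtlje bic kgfo nufff oqdk smo apyk
Final line count: 7

Answer: 7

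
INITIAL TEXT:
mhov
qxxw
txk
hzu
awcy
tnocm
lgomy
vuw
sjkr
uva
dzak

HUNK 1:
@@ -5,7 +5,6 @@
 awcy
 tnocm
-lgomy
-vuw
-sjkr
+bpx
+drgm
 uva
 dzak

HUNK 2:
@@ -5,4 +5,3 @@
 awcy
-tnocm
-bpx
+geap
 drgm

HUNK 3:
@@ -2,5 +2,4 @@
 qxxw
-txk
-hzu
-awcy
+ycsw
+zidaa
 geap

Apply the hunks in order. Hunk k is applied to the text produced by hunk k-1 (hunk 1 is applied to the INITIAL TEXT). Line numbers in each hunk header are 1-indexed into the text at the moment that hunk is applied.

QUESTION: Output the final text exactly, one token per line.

Answer: mhov
qxxw
ycsw
zidaa
geap
drgm
uva
dzak

Derivation:
Hunk 1: at line 5 remove [lgomy,vuw,sjkr] add [bpx,drgm] -> 10 lines: mhov qxxw txk hzu awcy tnocm bpx drgm uva dzak
Hunk 2: at line 5 remove [tnocm,bpx] add [geap] -> 9 lines: mhov qxxw txk hzu awcy geap drgm uva dzak
Hunk 3: at line 2 remove [txk,hzu,awcy] add [ycsw,zidaa] -> 8 lines: mhov qxxw ycsw zidaa geap drgm uva dzak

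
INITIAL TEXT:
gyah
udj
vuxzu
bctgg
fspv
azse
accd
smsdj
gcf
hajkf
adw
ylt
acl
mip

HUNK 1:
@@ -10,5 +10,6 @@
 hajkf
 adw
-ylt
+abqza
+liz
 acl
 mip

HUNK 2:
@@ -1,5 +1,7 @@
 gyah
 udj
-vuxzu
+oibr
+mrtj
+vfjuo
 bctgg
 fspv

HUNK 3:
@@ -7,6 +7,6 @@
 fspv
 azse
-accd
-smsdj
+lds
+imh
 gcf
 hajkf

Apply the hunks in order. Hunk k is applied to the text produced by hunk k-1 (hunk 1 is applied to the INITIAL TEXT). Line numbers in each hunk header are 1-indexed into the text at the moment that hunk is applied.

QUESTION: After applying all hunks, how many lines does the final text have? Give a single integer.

Hunk 1: at line 10 remove [ylt] add [abqza,liz] -> 15 lines: gyah udj vuxzu bctgg fspv azse accd smsdj gcf hajkf adw abqza liz acl mip
Hunk 2: at line 1 remove [vuxzu] add [oibr,mrtj,vfjuo] -> 17 lines: gyah udj oibr mrtj vfjuo bctgg fspv azse accd smsdj gcf hajkf adw abqza liz acl mip
Hunk 3: at line 7 remove [accd,smsdj] add [lds,imh] -> 17 lines: gyah udj oibr mrtj vfjuo bctgg fspv azse lds imh gcf hajkf adw abqza liz acl mip
Final line count: 17

Answer: 17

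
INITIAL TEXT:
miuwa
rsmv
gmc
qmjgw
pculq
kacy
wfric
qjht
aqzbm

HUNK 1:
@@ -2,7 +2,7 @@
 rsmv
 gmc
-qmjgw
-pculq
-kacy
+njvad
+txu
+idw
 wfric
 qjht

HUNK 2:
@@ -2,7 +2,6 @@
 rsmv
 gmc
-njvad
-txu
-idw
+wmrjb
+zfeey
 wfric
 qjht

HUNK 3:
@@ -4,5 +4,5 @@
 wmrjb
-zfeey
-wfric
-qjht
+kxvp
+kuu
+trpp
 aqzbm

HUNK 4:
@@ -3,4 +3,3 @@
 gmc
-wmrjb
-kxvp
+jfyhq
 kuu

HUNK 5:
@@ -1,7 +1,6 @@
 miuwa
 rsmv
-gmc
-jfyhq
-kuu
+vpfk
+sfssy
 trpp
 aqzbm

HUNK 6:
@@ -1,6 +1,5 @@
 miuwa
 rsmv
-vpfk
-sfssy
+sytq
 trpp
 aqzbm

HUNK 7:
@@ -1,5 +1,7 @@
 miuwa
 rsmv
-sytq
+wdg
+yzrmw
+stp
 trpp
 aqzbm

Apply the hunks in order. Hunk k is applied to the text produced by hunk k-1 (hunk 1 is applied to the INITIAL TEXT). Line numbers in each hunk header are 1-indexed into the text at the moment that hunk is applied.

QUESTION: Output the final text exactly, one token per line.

Answer: miuwa
rsmv
wdg
yzrmw
stp
trpp
aqzbm

Derivation:
Hunk 1: at line 2 remove [qmjgw,pculq,kacy] add [njvad,txu,idw] -> 9 lines: miuwa rsmv gmc njvad txu idw wfric qjht aqzbm
Hunk 2: at line 2 remove [njvad,txu,idw] add [wmrjb,zfeey] -> 8 lines: miuwa rsmv gmc wmrjb zfeey wfric qjht aqzbm
Hunk 3: at line 4 remove [zfeey,wfric,qjht] add [kxvp,kuu,trpp] -> 8 lines: miuwa rsmv gmc wmrjb kxvp kuu trpp aqzbm
Hunk 4: at line 3 remove [wmrjb,kxvp] add [jfyhq] -> 7 lines: miuwa rsmv gmc jfyhq kuu trpp aqzbm
Hunk 5: at line 1 remove [gmc,jfyhq,kuu] add [vpfk,sfssy] -> 6 lines: miuwa rsmv vpfk sfssy trpp aqzbm
Hunk 6: at line 1 remove [vpfk,sfssy] add [sytq] -> 5 lines: miuwa rsmv sytq trpp aqzbm
Hunk 7: at line 1 remove [sytq] add [wdg,yzrmw,stp] -> 7 lines: miuwa rsmv wdg yzrmw stp trpp aqzbm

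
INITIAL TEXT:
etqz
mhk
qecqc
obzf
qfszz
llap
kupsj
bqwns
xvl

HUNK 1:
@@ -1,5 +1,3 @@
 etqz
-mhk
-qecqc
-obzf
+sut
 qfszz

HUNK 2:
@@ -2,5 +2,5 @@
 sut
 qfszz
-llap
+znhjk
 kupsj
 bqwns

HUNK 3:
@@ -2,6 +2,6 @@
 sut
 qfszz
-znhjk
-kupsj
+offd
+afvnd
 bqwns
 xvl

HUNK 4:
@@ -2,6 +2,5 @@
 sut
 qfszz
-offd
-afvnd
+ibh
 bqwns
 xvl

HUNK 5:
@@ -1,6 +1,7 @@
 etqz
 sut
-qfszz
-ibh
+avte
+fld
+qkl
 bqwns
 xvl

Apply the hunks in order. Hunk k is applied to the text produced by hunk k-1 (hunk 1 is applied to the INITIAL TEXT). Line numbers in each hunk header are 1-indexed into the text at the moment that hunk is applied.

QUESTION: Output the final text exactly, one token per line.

Hunk 1: at line 1 remove [mhk,qecqc,obzf] add [sut] -> 7 lines: etqz sut qfszz llap kupsj bqwns xvl
Hunk 2: at line 2 remove [llap] add [znhjk] -> 7 lines: etqz sut qfszz znhjk kupsj bqwns xvl
Hunk 3: at line 2 remove [znhjk,kupsj] add [offd,afvnd] -> 7 lines: etqz sut qfszz offd afvnd bqwns xvl
Hunk 4: at line 2 remove [offd,afvnd] add [ibh] -> 6 lines: etqz sut qfszz ibh bqwns xvl
Hunk 5: at line 1 remove [qfszz,ibh] add [avte,fld,qkl] -> 7 lines: etqz sut avte fld qkl bqwns xvl

Answer: etqz
sut
avte
fld
qkl
bqwns
xvl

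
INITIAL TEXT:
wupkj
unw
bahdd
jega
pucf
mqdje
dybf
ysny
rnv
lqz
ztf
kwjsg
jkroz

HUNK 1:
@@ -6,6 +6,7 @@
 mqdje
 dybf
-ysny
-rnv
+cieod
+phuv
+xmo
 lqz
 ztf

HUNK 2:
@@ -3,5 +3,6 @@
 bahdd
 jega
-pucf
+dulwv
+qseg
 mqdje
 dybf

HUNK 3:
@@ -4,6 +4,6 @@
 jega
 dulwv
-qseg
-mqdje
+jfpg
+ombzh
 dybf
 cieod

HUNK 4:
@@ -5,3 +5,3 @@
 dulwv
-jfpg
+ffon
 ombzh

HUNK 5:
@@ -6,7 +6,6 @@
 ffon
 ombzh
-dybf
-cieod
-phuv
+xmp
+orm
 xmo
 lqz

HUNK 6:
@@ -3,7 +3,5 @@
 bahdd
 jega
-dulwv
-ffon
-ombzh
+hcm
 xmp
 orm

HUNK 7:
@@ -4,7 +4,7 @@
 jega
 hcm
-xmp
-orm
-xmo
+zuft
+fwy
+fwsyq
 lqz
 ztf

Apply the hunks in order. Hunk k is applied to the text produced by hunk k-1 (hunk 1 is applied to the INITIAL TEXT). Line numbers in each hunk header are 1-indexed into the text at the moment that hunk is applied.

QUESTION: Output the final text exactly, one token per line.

Answer: wupkj
unw
bahdd
jega
hcm
zuft
fwy
fwsyq
lqz
ztf
kwjsg
jkroz

Derivation:
Hunk 1: at line 6 remove [ysny,rnv] add [cieod,phuv,xmo] -> 14 lines: wupkj unw bahdd jega pucf mqdje dybf cieod phuv xmo lqz ztf kwjsg jkroz
Hunk 2: at line 3 remove [pucf] add [dulwv,qseg] -> 15 lines: wupkj unw bahdd jega dulwv qseg mqdje dybf cieod phuv xmo lqz ztf kwjsg jkroz
Hunk 3: at line 4 remove [qseg,mqdje] add [jfpg,ombzh] -> 15 lines: wupkj unw bahdd jega dulwv jfpg ombzh dybf cieod phuv xmo lqz ztf kwjsg jkroz
Hunk 4: at line 5 remove [jfpg] add [ffon] -> 15 lines: wupkj unw bahdd jega dulwv ffon ombzh dybf cieod phuv xmo lqz ztf kwjsg jkroz
Hunk 5: at line 6 remove [dybf,cieod,phuv] add [xmp,orm] -> 14 lines: wupkj unw bahdd jega dulwv ffon ombzh xmp orm xmo lqz ztf kwjsg jkroz
Hunk 6: at line 3 remove [dulwv,ffon,ombzh] add [hcm] -> 12 lines: wupkj unw bahdd jega hcm xmp orm xmo lqz ztf kwjsg jkroz
Hunk 7: at line 4 remove [xmp,orm,xmo] add [zuft,fwy,fwsyq] -> 12 lines: wupkj unw bahdd jega hcm zuft fwy fwsyq lqz ztf kwjsg jkroz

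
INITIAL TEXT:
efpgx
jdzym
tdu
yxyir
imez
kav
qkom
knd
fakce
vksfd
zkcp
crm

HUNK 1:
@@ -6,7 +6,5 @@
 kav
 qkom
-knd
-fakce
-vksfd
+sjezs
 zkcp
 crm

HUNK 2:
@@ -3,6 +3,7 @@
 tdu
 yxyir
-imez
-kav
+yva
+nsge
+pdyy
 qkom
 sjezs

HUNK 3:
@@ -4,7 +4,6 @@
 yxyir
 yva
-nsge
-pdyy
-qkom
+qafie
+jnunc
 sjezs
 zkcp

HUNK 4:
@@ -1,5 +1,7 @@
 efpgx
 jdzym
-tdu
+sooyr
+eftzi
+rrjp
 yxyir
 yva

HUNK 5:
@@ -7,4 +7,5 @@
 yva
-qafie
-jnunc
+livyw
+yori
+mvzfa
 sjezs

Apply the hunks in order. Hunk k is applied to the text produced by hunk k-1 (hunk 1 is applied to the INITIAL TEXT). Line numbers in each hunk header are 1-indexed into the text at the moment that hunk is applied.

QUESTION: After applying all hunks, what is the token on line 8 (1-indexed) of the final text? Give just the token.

Answer: livyw

Derivation:
Hunk 1: at line 6 remove [knd,fakce,vksfd] add [sjezs] -> 10 lines: efpgx jdzym tdu yxyir imez kav qkom sjezs zkcp crm
Hunk 2: at line 3 remove [imez,kav] add [yva,nsge,pdyy] -> 11 lines: efpgx jdzym tdu yxyir yva nsge pdyy qkom sjezs zkcp crm
Hunk 3: at line 4 remove [nsge,pdyy,qkom] add [qafie,jnunc] -> 10 lines: efpgx jdzym tdu yxyir yva qafie jnunc sjezs zkcp crm
Hunk 4: at line 1 remove [tdu] add [sooyr,eftzi,rrjp] -> 12 lines: efpgx jdzym sooyr eftzi rrjp yxyir yva qafie jnunc sjezs zkcp crm
Hunk 5: at line 7 remove [qafie,jnunc] add [livyw,yori,mvzfa] -> 13 lines: efpgx jdzym sooyr eftzi rrjp yxyir yva livyw yori mvzfa sjezs zkcp crm
Final line 8: livyw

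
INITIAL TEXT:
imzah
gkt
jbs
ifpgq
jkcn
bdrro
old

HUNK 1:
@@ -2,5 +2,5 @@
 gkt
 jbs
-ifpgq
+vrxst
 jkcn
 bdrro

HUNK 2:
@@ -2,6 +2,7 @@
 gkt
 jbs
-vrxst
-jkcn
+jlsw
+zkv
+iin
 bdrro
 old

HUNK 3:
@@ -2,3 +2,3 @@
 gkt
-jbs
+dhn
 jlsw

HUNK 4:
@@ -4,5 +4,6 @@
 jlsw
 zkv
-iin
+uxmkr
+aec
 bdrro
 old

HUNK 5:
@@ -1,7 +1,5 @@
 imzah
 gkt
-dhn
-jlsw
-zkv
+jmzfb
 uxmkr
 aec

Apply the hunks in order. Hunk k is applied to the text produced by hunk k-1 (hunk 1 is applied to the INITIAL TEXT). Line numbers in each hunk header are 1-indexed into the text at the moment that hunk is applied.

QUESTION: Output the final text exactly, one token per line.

Hunk 1: at line 2 remove [ifpgq] add [vrxst] -> 7 lines: imzah gkt jbs vrxst jkcn bdrro old
Hunk 2: at line 2 remove [vrxst,jkcn] add [jlsw,zkv,iin] -> 8 lines: imzah gkt jbs jlsw zkv iin bdrro old
Hunk 3: at line 2 remove [jbs] add [dhn] -> 8 lines: imzah gkt dhn jlsw zkv iin bdrro old
Hunk 4: at line 4 remove [iin] add [uxmkr,aec] -> 9 lines: imzah gkt dhn jlsw zkv uxmkr aec bdrro old
Hunk 5: at line 1 remove [dhn,jlsw,zkv] add [jmzfb] -> 7 lines: imzah gkt jmzfb uxmkr aec bdrro old

Answer: imzah
gkt
jmzfb
uxmkr
aec
bdrro
old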